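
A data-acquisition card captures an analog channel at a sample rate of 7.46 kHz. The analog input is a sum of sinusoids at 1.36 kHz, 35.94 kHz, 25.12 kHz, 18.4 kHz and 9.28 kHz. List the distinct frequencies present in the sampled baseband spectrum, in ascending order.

1.36 kHz, 1.82 kHz, 2.74 kHz, 3.48 kHz

fs/2 = 3.73 kHz.
1.36 kHz ≤ fs/2 = 3.73 kHz, passes unchanged.
35.94 kHz mod fs = 6.1 kHz.
6.1 kHz > fs/2 = 3.73 kHz, folds to fs − 6.1 kHz = 1.36 kHz.
25.12 kHz mod fs = 2.74 kHz.
2.74 kHz ≤ fs/2 = 3.73 kHz, appears at 2.74 kHz.
18.4 kHz mod fs = 3.48 kHz.
3.48 kHz ≤ fs/2 = 3.73 kHz, appears at 3.48 kHz.
9.28 kHz mod fs = 1.82 kHz.
1.82 kHz ≤ fs/2 = 3.73 kHz, appears at 1.82 kHz.
Distinct values: {1.36 kHz, 1.82 kHz, 2.74 kHz, 3.48 kHz}.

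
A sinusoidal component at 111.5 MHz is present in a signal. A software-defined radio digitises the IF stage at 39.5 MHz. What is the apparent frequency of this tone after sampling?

7 MHz

111.5 MHz mod fs = 32.5 MHz.
32.5 MHz > fs/2 = 19.75 MHz, folds to fs − 32.5 MHz = 7 MHz.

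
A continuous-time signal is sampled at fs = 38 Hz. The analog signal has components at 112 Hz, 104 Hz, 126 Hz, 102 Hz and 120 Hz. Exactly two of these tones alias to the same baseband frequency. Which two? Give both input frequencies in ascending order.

fs/2 = 19 Hz.
112 Hz mod fs = 36 Hz.
36 Hz > fs/2 = 19 Hz, folds to fs − 36 Hz = 2 Hz.
104 Hz mod fs = 28 Hz.
28 Hz > fs/2 = 19 Hz, folds to fs − 28 Hz = 10 Hz.
126 Hz mod fs = 12 Hz.
12 Hz ≤ fs/2 = 19 Hz, appears at 12 Hz.
102 Hz mod fs = 26 Hz.
26 Hz > fs/2 = 19 Hz, folds to fs − 26 Hz = 12 Hz.
120 Hz mod fs = 6 Hz.
6 Hz ≤ fs/2 = 19 Hz, appears at 6 Hz.
102 Hz and 126 Hz both map to 12 Hz.

102 Hz, 126 Hz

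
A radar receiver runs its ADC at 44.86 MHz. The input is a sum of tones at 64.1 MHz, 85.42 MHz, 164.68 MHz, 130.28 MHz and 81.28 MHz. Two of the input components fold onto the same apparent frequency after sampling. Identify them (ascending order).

85.42 MHz, 130.28 MHz

fs/2 = 22.43 MHz.
64.1 MHz mod fs = 19.24 MHz.
19.24 MHz ≤ fs/2 = 22.43 MHz, appears at 19.24 MHz.
85.42 MHz mod fs = 40.56 MHz.
40.56 MHz > fs/2 = 22.43 MHz, folds to fs − 40.56 MHz = 4.3 MHz.
164.68 MHz mod fs = 30.1 MHz.
30.1 MHz > fs/2 = 22.43 MHz, folds to fs − 30.1 MHz = 14.76 MHz.
130.28 MHz mod fs = 40.56 MHz.
40.56 MHz > fs/2 = 22.43 MHz, folds to fs − 40.56 MHz = 4.3 MHz.
81.28 MHz mod fs = 36.42 MHz.
36.42 MHz > fs/2 = 22.43 MHz, folds to fs − 36.42 MHz = 8.44 MHz.
85.42 MHz and 130.28 MHz both map to 4.3 MHz.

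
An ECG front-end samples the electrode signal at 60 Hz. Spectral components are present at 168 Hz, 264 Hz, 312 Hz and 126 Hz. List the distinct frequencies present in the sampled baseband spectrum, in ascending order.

fs/2 = 30 Hz.
168 Hz mod fs = 48 Hz.
48 Hz > fs/2 = 30 Hz, folds to fs − 48 Hz = 12 Hz.
264 Hz mod fs = 24 Hz.
24 Hz ≤ fs/2 = 30 Hz, appears at 24 Hz.
312 Hz mod fs = 12 Hz.
12 Hz ≤ fs/2 = 30 Hz, appears at 12 Hz.
126 Hz mod fs = 6 Hz.
6 Hz ≤ fs/2 = 30 Hz, appears at 6 Hz.
Distinct values: {6 Hz, 12 Hz, 24 Hz}.

6 Hz, 12 Hz, 24 Hz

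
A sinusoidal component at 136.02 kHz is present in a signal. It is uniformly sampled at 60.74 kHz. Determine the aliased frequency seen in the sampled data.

14.54 kHz

136.02 kHz mod fs = 14.54 kHz.
14.54 kHz ≤ fs/2 = 30.37 kHz, appears at 14.54 kHz.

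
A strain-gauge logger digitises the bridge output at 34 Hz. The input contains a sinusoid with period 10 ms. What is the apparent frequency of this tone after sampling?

T = 10 ms → f = 1/T = 100 Hz.
100 Hz mod fs = 32 Hz.
32 Hz > fs/2 = 17 Hz, folds to fs − 32 Hz = 2 Hz.

2 Hz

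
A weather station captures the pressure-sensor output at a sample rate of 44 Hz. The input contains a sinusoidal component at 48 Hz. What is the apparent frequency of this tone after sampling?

48 Hz mod fs = 4 Hz.
4 Hz ≤ fs/2 = 22 Hz, appears at 4 Hz.

4 Hz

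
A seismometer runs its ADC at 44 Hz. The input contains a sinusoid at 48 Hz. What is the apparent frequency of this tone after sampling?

4 Hz

48 Hz mod fs = 4 Hz.
4 Hz ≤ fs/2 = 22 Hz, appears at 4 Hz.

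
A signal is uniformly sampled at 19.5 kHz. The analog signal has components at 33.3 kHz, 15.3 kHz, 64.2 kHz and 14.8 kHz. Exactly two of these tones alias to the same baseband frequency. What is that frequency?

5.7 kHz

fs/2 = 9.75 kHz.
33.3 kHz mod fs = 13.8 kHz.
13.8 kHz > fs/2 = 9.75 kHz, folds to fs − 13.8 kHz = 5.7 kHz.
15.3 kHz > fs/2 = 9.75 kHz, folds to fs − 15.3 kHz = 4.2 kHz.
64.2 kHz mod fs = 5.7 kHz.
5.7 kHz ≤ fs/2 = 9.75 kHz, appears at 5.7 kHz.
14.8 kHz > fs/2 = 9.75 kHz, folds to fs − 14.8 kHz = 4.7 kHz.
33.3 kHz and 64.2 kHz both map to 5.7 kHz.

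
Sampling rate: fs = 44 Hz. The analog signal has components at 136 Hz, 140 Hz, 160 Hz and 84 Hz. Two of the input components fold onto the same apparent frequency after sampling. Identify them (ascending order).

84 Hz, 136 Hz

fs/2 = 22 Hz.
136 Hz mod fs = 4 Hz.
4 Hz ≤ fs/2 = 22 Hz, appears at 4 Hz.
140 Hz mod fs = 8 Hz.
8 Hz ≤ fs/2 = 22 Hz, appears at 8 Hz.
160 Hz mod fs = 28 Hz.
28 Hz > fs/2 = 22 Hz, folds to fs − 28 Hz = 16 Hz.
84 Hz mod fs = 40 Hz.
40 Hz > fs/2 = 22 Hz, folds to fs − 40 Hz = 4 Hz.
84 Hz and 136 Hz both map to 4 Hz.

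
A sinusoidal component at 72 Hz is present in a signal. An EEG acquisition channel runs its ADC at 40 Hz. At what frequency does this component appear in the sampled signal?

72 Hz mod fs = 32 Hz.
32 Hz > fs/2 = 20 Hz, folds to fs − 32 Hz = 8 Hz.

8 Hz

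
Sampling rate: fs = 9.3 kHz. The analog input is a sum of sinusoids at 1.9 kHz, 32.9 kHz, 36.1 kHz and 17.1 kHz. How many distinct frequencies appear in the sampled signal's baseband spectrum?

fs/2 = 4.65 kHz.
1.9 kHz ≤ fs/2 = 4.65 kHz, passes unchanged.
32.9 kHz mod fs = 5 kHz.
5 kHz > fs/2 = 4.65 kHz, folds to fs − 5 kHz = 4.3 kHz.
36.1 kHz mod fs = 8.2 kHz.
8.2 kHz > fs/2 = 4.65 kHz, folds to fs − 8.2 kHz = 1.1 kHz.
17.1 kHz mod fs = 7.8 kHz.
7.8 kHz > fs/2 = 4.65 kHz, folds to fs − 7.8 kHz = 1.5 kHz.
Distinct values: {1.1 kHz, 1.5 kHz, 1.9 kHz, 4.3 kHz} → 4.

4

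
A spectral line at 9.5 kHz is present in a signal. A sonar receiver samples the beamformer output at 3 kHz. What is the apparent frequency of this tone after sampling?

9.5 kHz mod fs = 0.5 kHz.
0.5 kHz ≤ fs/2 = 1.5 kHz, appears at 0.5 kHz.

0.5 kHz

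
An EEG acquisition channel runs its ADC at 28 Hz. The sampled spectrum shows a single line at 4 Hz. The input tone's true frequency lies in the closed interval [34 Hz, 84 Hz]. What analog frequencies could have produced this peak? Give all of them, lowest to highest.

Frequencies that alias to 4 Hz are k·fs ± 4 Hz for integer k ≥ 0.
k=0: 4 Hz.
k=1: 24 Hz, 32 Hz.
k=2: 52 Hz, 60 Hz.
k=3: 80 Hz, 88 Hz.
k=4: 108 Hz, 116 Hz.
Within [34 Hz, 84 Hz]: 52 Hz, 60 Hz, 80 Hz.

52 Hz, 60 Hz, 80 Hz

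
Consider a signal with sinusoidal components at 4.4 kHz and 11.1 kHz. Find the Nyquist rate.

22.2 kHz

Highest-frequency component: 11.1 kHz.
Nyquist rate = 2 × 11.1 kHz = 22.2 kHz.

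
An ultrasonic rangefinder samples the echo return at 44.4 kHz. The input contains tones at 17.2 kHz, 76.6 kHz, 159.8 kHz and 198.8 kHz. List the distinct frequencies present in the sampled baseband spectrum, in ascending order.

12.2 kHz, 17.2 kHz, 17.8 kHz, 21.2 kHz

fs/2 = 22.2 kHz.
17.2 kHz ≤ fs/2 = 22.2 kHz, passes unchanged.
76.6 kHz mod fs = 32.2 kHz.
32.2 kHz > fs/2 = 22.2 kHz, folds to fs − 32.2 kHz = 12.2 kHz.
159.8 kHz mod fs = 26.6 kHz.
26.6 kHz > fs/2 = 22.2 kHz, folds to fs − 26.6 kHz = 17.8 kHz.
198.8 kHz mod fs = 21.2 kHz.
21.2 kHz ≤ fs/2 = 22.2 kHz, appears at 21.2 kHz.
Distinct values: {12.2 kHz, 17.2 kHz, 17.8 kHz, 21.2 kHz}.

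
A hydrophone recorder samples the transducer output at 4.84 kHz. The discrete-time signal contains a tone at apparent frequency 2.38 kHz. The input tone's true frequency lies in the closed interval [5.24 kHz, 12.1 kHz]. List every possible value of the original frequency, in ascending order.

Frequencies that alias to 2.38 kHz are k·fs ± 2.38 kHz for integer k ≥ 0.
k=0: 2.38 kHz.
k=1: 2.46 kHz, 7.22 kHz.
k=2: 7.3 kHz, 12.06 kHz.
k=3: 12.14 kHz, 16.9 kHz.
Within [5.24 kHz, 12.1 kHz]: 7.22 kHz, 7.3 kHz, 12.06 kHz.

7.22 kHz, 7.3 kHz, 12.06 kHz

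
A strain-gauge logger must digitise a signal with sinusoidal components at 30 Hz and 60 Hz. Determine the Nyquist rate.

Highest-frequency component: 60 Hz.
Nyquist rate = 2 × 60 Hz = 120 Hz.

120 Hz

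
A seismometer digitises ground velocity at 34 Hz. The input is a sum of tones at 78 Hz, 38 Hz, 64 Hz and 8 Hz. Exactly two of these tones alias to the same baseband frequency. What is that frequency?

fs/2 = 17 Hz.
78 Hz mod fs = 10 Hz.
10 Hz ≤ fs/2 = 17 Hz, appears at 10 Hz.
38 Hz mod fs = 4 Hz.
4 Hz ≤ fs/2 = 17 Hz, appears at 4 Hz.
64 Hz mod fs = 30 Hz.
30 Hz > fs/2 = 17 Hz, folds to fs − 30 Hz = 4 Hz.
8 Hz ≤ fs/2 = 17 Hz, passes unchanged.
38 Hz and 64 Hz both map to 4 Hz.

4 Hz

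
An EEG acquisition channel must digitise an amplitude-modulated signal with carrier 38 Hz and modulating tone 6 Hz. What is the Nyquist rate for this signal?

AM sidebands sit at fc ± fm = 32 Hz and 44 Hz.
Highest-frequency component: 44 Hz.
Nyquist rate = 2 × 44 Hz = 88 Hz.

88 Hz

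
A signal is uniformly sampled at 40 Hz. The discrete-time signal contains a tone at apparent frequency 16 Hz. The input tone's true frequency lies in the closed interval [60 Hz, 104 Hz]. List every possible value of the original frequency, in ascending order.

Frequencies that alias to 16 Hz are k·fs ± 16 Hz for integer k ≥ 0.
k=0: 16 Hz.
k=1: 24 Hz, 56 Hz.
k=2: 64 Hz, 96 Hz.
k=3: 104 Hz, 136 Hz.
k=4: 144 Hz, 176 Hz.
Within [60 Hz, 104 Hz]: 64 Hz, 96 Hz, 104 Hz.

64 Hz, 96 Hz, 104 Hz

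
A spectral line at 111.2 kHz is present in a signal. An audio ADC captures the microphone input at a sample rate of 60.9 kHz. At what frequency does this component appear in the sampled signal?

10.6 kHz

111.2 kHz mod fs = 50.3 kHz.
50.3 kHz > fs/2 = 30.45 kHz, folds to fs − 50.3 kHz = 10.6 kHz.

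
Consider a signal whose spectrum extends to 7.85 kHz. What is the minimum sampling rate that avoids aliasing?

15.7 kHz

Nyquist rate = 2 × 7.85 kHz = 15.7 kHz.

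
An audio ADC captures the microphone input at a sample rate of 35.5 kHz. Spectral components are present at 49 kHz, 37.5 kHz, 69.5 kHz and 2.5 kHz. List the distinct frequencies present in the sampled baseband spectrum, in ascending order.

1.5 kHz, 2 kHz, 2.5 kHz, 13.5 kHz

fs/2 = 17.75 kHz.
49 kHz mod fs = 13.5 kHz.
13.5 kHz ≤ fs/2 = 17.75 kHz, appears at 13.5 kHz.
37.5 kHz mod fs = 2 kHz.
2 kHz ≤ fs/2 = 17.75 kHz, appears at 2 kHz.
69.5 kHz mod fs = 34 kHz.
34 kHz > fs/2 = 17.75 kHz, folds to fs − 34 kHz = 1.5 kHz.
2.5 kHz ≤ fs/2 = 17.75 kHz, passes unchanged.
Distinct values: {1.5 kHz, 2 kHz, 2.5 kHz, 13.5 kHz}.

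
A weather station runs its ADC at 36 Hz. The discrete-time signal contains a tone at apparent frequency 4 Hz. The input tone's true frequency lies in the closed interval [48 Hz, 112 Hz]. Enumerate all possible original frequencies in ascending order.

68 Hz, 76 Hz, 104 Hz, 112 Hz

Frequencies that alias to 4 Hz are k·fs ± 4 Hz for integer k ≥ 0.
k=0: 4 Hz.
k=1: 32 Hz, 40 Hz.
k=2: 68 Hz, 76 Hz.
k=3: 104 Hz, 112 Hz.
k=4: 140 Hz, 148 Hz.
Within [48 Hz, 112 Hz]: 68 Hz, 76 Hz, 104 Hz, 112 Hz.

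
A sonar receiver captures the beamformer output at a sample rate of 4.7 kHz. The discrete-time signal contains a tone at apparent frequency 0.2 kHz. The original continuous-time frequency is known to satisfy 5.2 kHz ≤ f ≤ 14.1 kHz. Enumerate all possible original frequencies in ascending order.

Frequencies that alias to 0.2 kHz are k·fs ± 0.2 kHz for integer k ≥ 0.
k=0: 0.2 kHz.
k=1: 4.5 kHz, 4.9 kHz.
k=2: 9.2 kHz, 9.6 kHz.
k=3: 13.9 kHz, 14.3 kHz.
k=4: 18.6 kHz, 19 kHz.
Within [5.2 kHz, 14.1 kHz]: 9.2 kHz, 9.6 kHz, 13.9 kHz.

9.2 kHz, 9.6 kHz, 13.9 kHz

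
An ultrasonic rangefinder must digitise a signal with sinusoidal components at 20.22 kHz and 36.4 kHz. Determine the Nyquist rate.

Highest-frequency component: 36.4 kHz.
Nyquist rate = 2 × 36.4 kHz = 72.8 kHz.

72.8 kHz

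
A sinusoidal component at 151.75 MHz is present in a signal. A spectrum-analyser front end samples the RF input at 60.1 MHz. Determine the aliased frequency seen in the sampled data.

28.55 MHz

151.75 MHz mod fs = 31.55 MHz.
31.55 MHz > fs/2 = 30.05 MHz, folds to fs − 31.55 MHz = 28.55 MHz.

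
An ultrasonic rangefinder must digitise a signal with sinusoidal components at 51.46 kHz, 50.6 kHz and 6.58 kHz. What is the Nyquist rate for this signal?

102.92 kHz

Highest-frequency component: 51.46 kHz.
Nyquist rate = 2 × 51.46 kHz = 102.92 kHz.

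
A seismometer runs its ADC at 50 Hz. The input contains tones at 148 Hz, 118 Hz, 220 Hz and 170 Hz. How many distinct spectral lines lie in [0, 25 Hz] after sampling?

fs/2 = 25 Hz.
148 Hz mod fs = 48 Hz.
48 Hz > fs/2 = 25 Hz, folds to fs − 48 Hz = 2 Hz.
118 Hz mod fs = 18 Hz.
18 Hz ≤ fs/2 = 25 Hz, appears at 18 Hz.
220 Hz mod fs = 20 Hz.
20 Hz ≤ fs/2 = 25 Hz, appears at 20 Hz.
170 Hz mod fs = 20 Hz.
20 Hz ≤ fs/2 = 25 Hz, appears at 20 Hz.
Distinct values: {2 Hz, 18 Hz, 20 Hz} → 3.

3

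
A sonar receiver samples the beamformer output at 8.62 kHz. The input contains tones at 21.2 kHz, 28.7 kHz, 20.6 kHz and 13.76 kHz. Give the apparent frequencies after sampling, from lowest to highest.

2.84 kHz, 3.36 kHz, 3.48 kHz, 3.96 kHz

fs/2 = 4.31 kHz.
21.2 kHz mod fs = 3.96 kHz.
3.96 kHz ≤ fs/2 = 4.31 kHz, appears at 3.96 kHz.
28.7 kHz mod fs = 2.84 kHz.
2.84 kHz ≤ fs/2 = 4.31 kHz, appears at 2.84 kHz.
20.6 kHz mod fs = 3.36 kHz.
3.36 kHz ≤ fs/2 = 4.31 kHz, appears at 3.36 kHz.
13.76 kHz mod fs = 5.14 kHz.
5.14 kHz > fs/2 = 4.31 kHz, folds to fs − 5.14 kHz = 3.48 kHz.
Distinct values: {2.84 kHz, 3.36 kHz, 3.48 kHz, 3.96 kHz}.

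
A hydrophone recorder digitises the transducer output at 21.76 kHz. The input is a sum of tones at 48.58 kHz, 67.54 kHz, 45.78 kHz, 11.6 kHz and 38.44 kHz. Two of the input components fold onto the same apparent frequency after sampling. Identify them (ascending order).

45.78 kHz, 67.54 kHz

fs/2 = 10.88 kHz.
48.58 kHz mod fs = 5.06 kHz.
5.06 kHz ≤ fs/2 = 10.88 kHz, appears at 5.06 kHz.
67.54 kHz mod fs = 2.26 kHz.
2.26 kHz ≤ fs/2 = 10.88 kHz, appears at 2.26 kHz.
45.78 kHz mod fs = 2.26 kHz.
2.26 kHz ≤ fs/2 = 10.88 kHz, appears at 2.26 kHz.
11.6 kHz > fs/2 = 10.88 kHz, folds to fs − 11.6 kHz = 10.16 kHz.
38.44 kHz mod fs = 16.68 kHz.
16.68 kHz > fs/2 = 10.88 kHz, folds to fs − 16.68 kHz = 5.08 kHz.
45.78 kHz and 67.54 kHz both map to 2.26 kHz.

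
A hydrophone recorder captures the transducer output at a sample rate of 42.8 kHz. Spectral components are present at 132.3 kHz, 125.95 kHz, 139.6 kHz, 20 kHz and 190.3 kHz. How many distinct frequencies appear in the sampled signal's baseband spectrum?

fs/2 = 21.4 kHz.
132.3 kHz mod fs = 3.9 kHz.
3.9 kHz ≤ fs/2 = 21.4 kHz, appears at 3.9 kHz.
125.95 kHz mod fs = 40.35 kHz.
40.35 kHz > fs/2 = 21.4 kHz, folds to fs − 40.35 kHz = 2.45 kHz.
139.6 kHz mod fs = 11.2 kHz.
11.2 kHz ≤ fs/2 = 21.4 kHz, appears at 11.2 kHz.
20 kHz ≤ fs/2 = 21.4 kHz, passes unchanged.
190.3 kHz mod fs = 19.1 kHz.
19.1 kHz ≤ fs/2 = 21.4 kHz, appears at 19.1 kHz.
Distinct values: {2.45 kHz, 3.9 kHz, 11.2 kHz, 19.1 kHz, 20 kHz} → 5.

5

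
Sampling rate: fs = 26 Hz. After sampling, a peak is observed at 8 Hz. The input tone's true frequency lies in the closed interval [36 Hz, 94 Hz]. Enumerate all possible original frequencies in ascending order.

Frequencies that alias to 8 Hz are k·fs ± 8 Hz for integer k ≥ 0.
k=0: 8 Hz.
k=1: 18 Hz, 34 Hz.
k=2: 44 Hz, 60 Hz.
k=3: 70 Hz, 86 Hz.
k=4: 96 Hz, 112 Hz.
Within [36 Hz, 94 Hz]: 44 Hz, 60 Hz, 70 Hz, 86 Hz.

44 Hz, 60 Hz, 70 Hz, 86 Hz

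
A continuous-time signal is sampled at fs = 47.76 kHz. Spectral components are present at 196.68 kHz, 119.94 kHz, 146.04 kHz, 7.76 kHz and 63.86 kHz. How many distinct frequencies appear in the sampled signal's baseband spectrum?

fs/2 = 23.88 kHz.
196.68 kHz mod fs = 5.64 kHz.
5.64 kHz ≤ fs/2 = 23.88 kHz, appears at 5.64 kHz.
119.94 kHz mod fs = 24.42 kHz.
24.42 kHz > fs/2 = 23.88 kHz, folds to fs − 24.42 kHz = 23.34 kHz.
146.04 kHz mod fs = 2.76 kHz.
2.76 kHz ≤ fs/2 = 23.88 kHz, appears at 2.76 kHz.
7.76 kHz ≤ fs/2 = 23.88 kHz, passes unchanged.
63.86 kHz mod fs = 16.1 kHz.
16.1 kHz ≤ fs/2 = 23.88 kHz, appears at 16.1 kHz.
Distinct values: {2.76 kHz, 5.64 kHz, 7.76 kHz, 16.1 kHz, 23.34 kHz} → 5.

5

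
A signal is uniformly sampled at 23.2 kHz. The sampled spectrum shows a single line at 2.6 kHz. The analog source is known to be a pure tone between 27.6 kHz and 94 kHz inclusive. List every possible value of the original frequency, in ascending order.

43.8 kHz, 49 kHz, 67 kHz, 72.2 kHz, 90.2 kHz

Frequencies that alias to 2.6 kHz are k·fs ± 2.6 kHz for integer k ≥ 0.
k=0: 2.6 kHz.
k=1: 20.6 kHz, 25.8 kHz.
k=2: 43.8 kHz, 49 kHz.
k=3: 67 kHz, 72.2 kHz.
k=4: 90.2 kHz, 95.4 kHz.
k=5: 113.4 kHz, 118.6 kHz.
Within [27.6 kHz, 94 kHz]: 43.8 kHz, 49 kHz, 67 kHz, 72.2 kHz, 90.2 kHz.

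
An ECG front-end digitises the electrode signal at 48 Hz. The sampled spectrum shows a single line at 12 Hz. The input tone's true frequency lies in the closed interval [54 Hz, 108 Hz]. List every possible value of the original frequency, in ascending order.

60 Hz, 84 Hz, 108 Hz

Frequencies that alias to 12 Hz are k·fs ± 12 Hz for integer k ≥ 0.
k=0: 12 Hz.
k=1: 36 Hz, 60 Hz.
k=2: 84 Hz, 108 Hz.
k=3: 132 Hz, 156 Hz.
Within [54 Hz, 108 Hz]: 60 Hz, 84 Hz, 108 Hz.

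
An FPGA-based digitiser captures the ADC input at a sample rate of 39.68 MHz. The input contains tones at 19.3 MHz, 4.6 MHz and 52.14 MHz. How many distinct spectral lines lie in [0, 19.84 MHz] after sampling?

3

fs/2 = 19.84 MHz.
19.3 MHz ≤ fs/2 = 19.84 MHz, passes unchanged.
4.6 MHz ≤ fs/2 = 19.84 MHz, passes unchanged.
52.14 MHz mod fs = 12.46 MHz.
12.46 MHz ≤ fs/2 = 19.84 MHz, appears at 12.46 MHz.
Distinct values: {4.6 MHz, 12.46 MHz, 19.3 MHz} → 3.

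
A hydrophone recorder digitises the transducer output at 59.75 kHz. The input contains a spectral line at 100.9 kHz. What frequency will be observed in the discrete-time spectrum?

100.9 kHz mod fs = 41.15 kHz.
41.15 kHz > fs/2 = 29.875 kHz, folds to fs − 41.15 kHz = 18.6 kHz.

18.6 kHz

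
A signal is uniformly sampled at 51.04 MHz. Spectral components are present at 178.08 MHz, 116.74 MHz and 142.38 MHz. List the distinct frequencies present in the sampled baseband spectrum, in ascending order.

fs/2 = 25.52 MHz.
178.08 MHz mod fs = 24.96 MHz.
24.96 MHz ≤ fs/2 = 25.52 MHz, appears at 24.96 MHz.
116.74 MHz mod fs = 14.66 MHz.
14.66 MHz ≤ fs/2 = 25.52 MHz, appears at 14.66 MHz.
142.38 MHz mod fs = 40.3 MHz.
40.3 MHz > fs/2 = 25.52 MHz, folds to fs − 40.3 MHz = 10.74 MHz.
Distinct values: {10.74 MHz, 14.66 MHz, 24.96 MHz}.

10.74 MHz, 14.66 MHz, 24.96 MHz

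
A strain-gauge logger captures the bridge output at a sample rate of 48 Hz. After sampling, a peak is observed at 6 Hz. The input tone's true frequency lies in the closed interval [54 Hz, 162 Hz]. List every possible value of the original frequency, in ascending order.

Frequencies that alias to 6 Hz are k·fs ± 6 Hz for integer k ≥ 0.
k=0: 6 Hz.
k=1: 42 Hz, 54 Hz.
k=2: 90 Hz, 102 Hz.
k=3: 138 Hz, 150 Hz.
k=4: 186 Hz, 198 Hz.
Within [54 Hz, 162 Hz]: 54 Hz, 90 Hz, 102 Hz, 138 Hz, 150 Hz.

54 Hz, 90 Hz, 102 Hz, 138 Hz, 150 Hz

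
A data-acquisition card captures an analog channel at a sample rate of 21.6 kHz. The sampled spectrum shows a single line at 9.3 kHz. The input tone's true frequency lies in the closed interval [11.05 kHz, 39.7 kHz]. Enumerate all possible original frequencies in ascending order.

12.3 kHz, 30.9 kHz, 33.9 kHz

Frequencies that alias to 9.3 kHz are k·fs ± 9.3 kHz for integer k ≥ 0.
k=0: 9.3 kHz.
k=1: 12.3 kHz, 30.9 kHz.
k=2: 33.9 kHz, 52.5 kHz.
k=3: 55.5 kHz, 74.1 kHz.
Within [11.05 kHz, 39.7 kHz]: 12.3 kHz, 30.9 kHz, 33.9 kHz.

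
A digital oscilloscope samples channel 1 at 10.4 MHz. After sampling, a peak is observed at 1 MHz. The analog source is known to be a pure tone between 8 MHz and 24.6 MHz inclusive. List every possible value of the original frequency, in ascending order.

Frequencies that alias to 1 MHz are k·fs ± 1 MHz for integer k ≥ 0.
k=0: 1 MHz.
k=1: 9.4 MHz, 11.4 MHz.
k=2: 19.8 MHz, 21.8 MHz.
k=3: 30.2 MHz, 32.2 MHz.
Within [8 MHz, 24.6 MHz]: 9.4 MHz, 11.4 MHz, 19.8 MHz, 21.8 MHz.

9.4 MHz, 11.4 MHz, 19.8 MHz, 21.8 MHz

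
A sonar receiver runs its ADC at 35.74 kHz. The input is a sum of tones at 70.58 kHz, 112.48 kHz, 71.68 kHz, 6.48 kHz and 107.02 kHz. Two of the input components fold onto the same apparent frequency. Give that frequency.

fs/2 = 17.87 kHz.
70.58 kHz mod fs = 34.84 kHz.
34.84 kHz > fs/2 = 17.87 kHz, folds to fs − 34.84 kHz = 0.9 kHz.
112.48 kHz mod fs = 5.26 kHz.
5.26 kHz ≤ fs/2 = 17.87 kHz, appears at 5.26 kHz.
71.68 kHz mod fs = 0.2 kHz.
0.2 kHz ≤ fs/2 = 17.87 kHz, appears at 0.2 kHz.
6.48 kHz ≤ fs/2 = 17.87 kHz, passes unchanged.
107.02 kHz mod fs = 35.54 kHz.
35.54 kHz > fs/2 = 17.87 kHz, folds to fs − 35.54 kHz = 0.2 kHz.
71.68 kHz and 107.02 kHz both map to 0.2 kHz.

0.2 kHz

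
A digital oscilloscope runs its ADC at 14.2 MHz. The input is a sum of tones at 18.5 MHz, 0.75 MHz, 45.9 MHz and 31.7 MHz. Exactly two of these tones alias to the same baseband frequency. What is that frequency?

3.3 MHz

fs/2 = 7.1 MHz.
18.5 MHz mod fs = 4.3 MHz.
4.3 MHz ≤ fs/2 = 7.1 MHz, appears at 4.3 MHz.
0.75 MHz ≤ fs/2 = 7.1 MHz, passes unchanged.
45.9 MHz mod fs = 3.3 MHz.
3.3 MHz ≤ fs/2 = 7.1 MHz, appears at 3.3 MHz.
31.7 MHz mod fs = 3.3 MHz.
3.3 MHz ≤ fs/2 = 7.1 MHz, appears at 3.3 MHz.
31.7 MHz and 45.9 MHz both map to 3.3 MHz.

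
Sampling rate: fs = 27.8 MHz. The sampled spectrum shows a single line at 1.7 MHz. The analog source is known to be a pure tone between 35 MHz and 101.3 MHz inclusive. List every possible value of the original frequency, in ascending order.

53.9 MHz, 57.3 MHz, 81.7 MHz, 85.1 MHz

Frequencies that alias to 1.7 MHz are k·fs ± 1.7 MHz for integer k ≥ 0.
k=0: 1.7 MHz.
k=1: 26.1 MHz, 29.5 MHz.
k=2: 53.9 MHz, 57.3 MHz.
k=3: 81.7 MHz, 85.1 MHz.
k=4: 109.5 MHz, 112.9 MHz.
Within [35 MHz, 101.3 MHz]: 53.9 MHz, 57.3 MHz, 81.7 MHz, 85.1 MHz.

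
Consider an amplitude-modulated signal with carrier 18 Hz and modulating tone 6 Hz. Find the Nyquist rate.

AM sidebands sit at fc ± fm = 12 Hz and 24 Hz.
Highest-frequency component: 24 Hz.
Nyquist rate = 2 × 24 Hz = 48 Hz.

48 Hz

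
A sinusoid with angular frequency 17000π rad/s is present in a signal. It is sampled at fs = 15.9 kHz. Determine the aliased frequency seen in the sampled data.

7.4 kHz

ω = 17000π rad/s → f = ω/(2π) = 8500 Hz = 8.5 kHz.
8.5 kHz > fs/2 = 7.95 kHz, folds to fs − 8.5 kHz = 7.4 kHz.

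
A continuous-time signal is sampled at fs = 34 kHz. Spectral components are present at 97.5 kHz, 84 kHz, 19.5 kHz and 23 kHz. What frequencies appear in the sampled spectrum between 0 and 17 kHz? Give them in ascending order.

4.5 kHz, 11 kHz, 14.5 kHz, 16 kHz

fs/2 = 17 kHz.
97.5 kHz mod fs = 29.5 kHz.
29.5 kHz > fs/2 = 17 kHz, folds to fs − 29.5 kHz = 4.5 kHz.
84 kHz mod fs = 16 kHz.
16 kHz ≤ fs/2 = 17 kHz, appears at 16 kHz.
19.5 kHz > fs/2 = 17 kHz, folds to fs − 19.5 kHz = 14.5 kHz.
23 kHz > fs/2 = 17 kHz, folds to fs − 23 kHz = 11 kHz.
Distinct values: {4.5 kHz, 11 kHz, 14.5 kHz, 16 kHz}.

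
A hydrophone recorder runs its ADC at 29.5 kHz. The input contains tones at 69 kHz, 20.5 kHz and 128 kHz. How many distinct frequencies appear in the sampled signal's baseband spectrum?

2

fs/2 = 14.75 kHz.
69 kHz mod fs = 10 kHz.
10 kHz ≤ fs/2 = 14.75 kHz, appears at 10 kHz.
20.5 kHz > fs/2 = 14.75 kHz, folds to fs − 20.5 kHz = 9 kHz.
128 kHz mod fs = 10 kHz.
10 kHz ≤ fs/2 = 14.75 kHz, appears at 10 kHz.
Distinct values: {9 kHz, 10 kHz} → 2.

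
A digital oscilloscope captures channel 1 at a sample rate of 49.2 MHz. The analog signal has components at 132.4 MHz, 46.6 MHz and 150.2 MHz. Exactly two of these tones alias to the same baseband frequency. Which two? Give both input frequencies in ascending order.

fs/2 = 24.6 MHz.
132.4 MHz mod fs = 34 MHz.
34 MHz > fs/2 = 24.6 MHz, folds to fs − 34 MHz = 15.2 MHz.
46.6 MHz > fs/2 = 24.6 MHz, folds to fs − 46.6 MHz = 2.6 MHz.
150.2 MHz mod fs = 2.6 MHz.
2.6 MHz ≤ fs/2 = 24.6 MHz, appears at 2.6 MHz.
46.6 MHz and 150.2 MHz both map to 2.6 MHz.

46.6 MHz, 150.2 MHz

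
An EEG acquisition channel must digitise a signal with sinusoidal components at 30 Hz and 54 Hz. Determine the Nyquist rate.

Highest-frequency component: 54 Hz.
Nyquist rate = 2 × 54 Hz = 108 Hz.

108 Hz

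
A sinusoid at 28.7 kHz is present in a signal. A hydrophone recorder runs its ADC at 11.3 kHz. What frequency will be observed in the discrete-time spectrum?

28.7 kHz mod fs = 6.1 kHz.
6.1 kHz > fs/2 = 5.65 kHz, folds to fs − 6.1 kHz = 5.2 kHz.

5.2 kHz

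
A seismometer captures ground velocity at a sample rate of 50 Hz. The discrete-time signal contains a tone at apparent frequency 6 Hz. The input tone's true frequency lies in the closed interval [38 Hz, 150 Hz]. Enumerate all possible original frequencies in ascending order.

44 Hz, 56 Hz, 94 Hz, 106 Hz, 144 Hz

Frequencies that alias to 6 Hz are k·fs ± 6 Hz for integer k ≥ 0.
k=0: 6 Hz.
k=1: 44 Hz, 56 Hz.
k=2: 94 Hz, 106 Hz.
k=3: 144 Hz, 156 Hz.
k=4: 194 Hz, 206 Hz.
Within [38 Hz, 150 Hz]: 44 Hz, 56 Hz, 94 Hz, 106 Hz, 144 Hz.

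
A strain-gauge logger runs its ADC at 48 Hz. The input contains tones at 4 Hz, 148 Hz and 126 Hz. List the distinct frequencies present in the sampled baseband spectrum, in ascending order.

4 Hz, 18 Hz

fs/2 = 24 Hz.
4 Hz ≤ fs/2 = 24 Hz, passes unchanged.
148 Hz mod fs = 4 Hz.
4 Hz ≤ fs/2 = 24 Hz, appears at 4 Hz.
126 Hz mod fs = 30 Hz.
30 Hz > fs/2 = 24 Hz, folds to fs − 30 Hz = 18 Hz.
Distinct values: {4 Hz, 18 Hz}.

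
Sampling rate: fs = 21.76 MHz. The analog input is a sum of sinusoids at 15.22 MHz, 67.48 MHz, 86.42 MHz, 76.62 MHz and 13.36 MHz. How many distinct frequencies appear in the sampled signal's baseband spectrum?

fs/2 = 10.88 MHz.
15.22 MHz > fs/2 = 10.88 MHz, folds to fs − 15.22 MHz = 6.54 MHz.
67.48 MHz mod fs = 2.2 MHz.
2.2 MHz ≤ fs/2 = 10.88 MHz, appears at 2.2 MHz.
86.42 MHz mod fs = 21.14 MHz.
21.14 MHz > fs/2 = 10.88 MHz, folds to fs − 21.14 MHz = 0.62 MHz.
76.62 MHz mod fs = 11.34 MHz.
11.34 MHz > fs/2 = 10.88 MHz, folds to fs − 11.34 MHz = 10.42 MHz.
13.36 MHz > fs/2 = 10.88 MHz, folds to fs − 13.36 MHz = 8.4 MHz.
Distinct values: {0.62 MHz, 2.2 MHz, 6.54 MHz, 8.4 MHz, 10.42 MHz} → 5.

5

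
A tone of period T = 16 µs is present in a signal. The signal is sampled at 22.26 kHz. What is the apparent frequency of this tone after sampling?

T = 16 µs → f = 1/T = 62.5 kHz.
62.5 kHz mod fs = 17.98 kHz.
17.98 kHz > fs/2 = 11.13 kHz, folds to fs − 17.98 kHz = 4.28 kHz.

4.28 kHz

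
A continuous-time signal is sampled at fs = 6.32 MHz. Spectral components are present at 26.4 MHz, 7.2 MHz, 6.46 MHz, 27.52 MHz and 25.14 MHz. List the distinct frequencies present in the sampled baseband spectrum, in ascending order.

fs/2 = 3.16 MHz.
26.4 MHz mod fs = 1.12 MHz.
1.12 MHz ≤ fs/2 = 3.16 MHz, appears at 1.12 MHz.
7.2 MHz mod fs = 0.88 MHz.
0.88 MHz ≤ fs/2 = 3.16 MHz, appears at 0.88 MHz.
6.46 MHz mod fs = 0.14 MHz.
0.14 MHz ≤ fs/2 = 3.16 MHz, appears at 0.14 MHz.
27.52 MHz mod fs = 2.24 MHz.
2.24 MHz ≤ fs/2 = 3.16 MHz, appears at 2.24 MHz.
25.14 MHz mod fs = 6.18 MHz.
6.18 MHz > fs/2 = 3.16 MHz, folds to fs − 6.18 MHz = 0.14 MHz.
Distinct values: {0.14 MHz, 0.88 MHz, 1.12 MHz, 2.24 MHz}.

0.14 MHz, 0.88 MHz, 1.12 MHz, 2.24 MHz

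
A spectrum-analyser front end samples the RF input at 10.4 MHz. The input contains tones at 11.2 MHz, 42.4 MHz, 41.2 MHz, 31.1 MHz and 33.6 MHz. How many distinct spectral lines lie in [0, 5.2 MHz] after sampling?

4

fs/2 = 5.2 MHz.
11.2 MHz mod fs = 0.8 MHz.
0.8 MHz ≤ fs/2 = 5.2 MHz, appears at 0.8 MHz.
42.4 MHz mod fs = 0.8 MHz.
0.8 MHz ≤ fs/2 = 5.2 MHz, appears at 0.8 MHz.
41.2 MHz mod fs = 10 MHz.
10 MHz > fs/2 = 5.2 MHz, folds to fs − 10 MHz = 0.4 MHz.
31.1 MHz mod fs = 10.3 MHz.
10.3 MHz > fs/2 = 5.2 MHz, folds to fs − 10.3 MHz = 0.1 MHz.
33.6 MHz mod fs = 2.4 MHz.
2.4 MHz ≤ fs/2 = 5.2 MHz, appears at 2.4 MHz.
Distinct values: {0.1 MHz, 0.4 MHz, 0.8 MHz, 2.4 MHz} → 4.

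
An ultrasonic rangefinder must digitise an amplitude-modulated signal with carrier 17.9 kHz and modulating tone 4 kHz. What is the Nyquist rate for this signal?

43.8 kHz

AM sidebands sit at fc ± fm = 13.9 kHz and 21.9 kHz.
Highest-frequency component: 21.9 kHz.
Nyquist rate = 2 × 21.9 kHz = 43.8 kHz.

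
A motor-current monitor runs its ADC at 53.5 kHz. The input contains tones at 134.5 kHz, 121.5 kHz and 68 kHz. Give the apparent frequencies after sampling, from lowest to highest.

14.5 kHz, 26 kHz

fs/2 = 26.75 kHz.
134.5 kHz mod fs = 27.5 kHz.
27.5 kHz > fs/2 = 26.75 kHz, folds to fs − 27.5 kHz = 26 kHz.
121.5 kHz mod fs = 14.5 kHz.
14.5 kHz ≤ fs/2 = 26.75 kHz, appears at 14.5 kHz.
68 kHz mod fs = 14.5 kHz.
14.5 kHz ≤ fs/2 = 26.75 kHz, appears at 14.5 kHz.
Distinct values: {14.5 kHz, 26 kHz}.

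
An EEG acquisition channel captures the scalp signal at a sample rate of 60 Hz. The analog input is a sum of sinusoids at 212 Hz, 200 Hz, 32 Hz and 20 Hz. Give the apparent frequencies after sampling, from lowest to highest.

20 Hz, 28 Hz

fs/2 = 30 Hz.
212 Hz mod fs = 32 Hz.
32 Hz > fs/2 = 30 Hz, folds to fs − 32 Hz = 28 Hz.
200 Hz mod fs = 20 Hz.
20 Hz ≤ fs/2 = 30 Hz, appears at 20 Hz.
32 Hz > fs/2 = 30 Hz, folds to fs − 32 Hz = 28 Hz.
20 Hz ≤ fs/2 = 30 Hz, passes unchanged.
Distinct values: {20 Hz, 28 Hz}.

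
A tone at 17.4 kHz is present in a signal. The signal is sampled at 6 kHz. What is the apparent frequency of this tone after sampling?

0.6 kHz

17.4 kHz mod fs = 5.4 kHz.
5.4 kHz > fs/2 = 3 kHz, folds to fs − 5.4 kHz = 0.6 kHz.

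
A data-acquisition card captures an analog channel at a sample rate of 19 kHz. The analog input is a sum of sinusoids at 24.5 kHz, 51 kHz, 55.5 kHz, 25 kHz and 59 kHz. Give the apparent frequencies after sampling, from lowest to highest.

1.5 kHz, 2 kHz, 5.5 kHz, 6 kHz

fs/2 = 9.5 kHz.
24.5 kHz mod fs = 5.5 kHz.
5.5 kHz ≤ fs/2 = 9.5 kHz, appears at 5.5 kHz.
51 kHz mod fs = 13 kHz.
13 kHz > fs/2 = 9.5 kHz, folds to fs − 13 kHz = 6 kHz.
55.5 kHz mod fs = 17.5 kHz.
17.5 kHz > fs/2 = 9.5 kHz, folds to fs − 17.5 kHz = 1.5 kHz.
25 kHz mod fs = 6 kHz.
6 kHz ≤ fs/2 = 9.5 kHz, appears at 6 kHz.
59 kHz mod fs = 2 kHz.
2 kHz ≤ fs/2 = 9.5 kHz, appears at 2 kHz.
Distinct values: {1.5 kHz, 2 kHz, 5.5 kHz, 6 kHz}.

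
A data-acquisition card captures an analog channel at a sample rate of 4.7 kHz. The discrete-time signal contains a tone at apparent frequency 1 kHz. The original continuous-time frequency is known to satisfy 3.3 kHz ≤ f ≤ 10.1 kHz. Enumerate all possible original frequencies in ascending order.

3.7 kHz, 5.7 kHz, 8.4 kHz

Frequencies that alias to 1 kHz are k·fs ± 1 kHz for integer k ≥ 0.
k=0: 1 kHz.
k=1: 3.7 kHz, 5.7 kHz.
k=2: 8.4 kHz, 10.4 kHz.
k=3: 13.1 kHz, 15.1 kHz.
Within [3.3 kHz, 10.1 kHz]: 3.7 kHz, 5.7 kHz, 8.4 kHz.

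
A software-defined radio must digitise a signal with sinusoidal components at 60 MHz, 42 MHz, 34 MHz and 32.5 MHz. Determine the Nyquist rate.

Highest-frequency component: 60 MHz.
Nyquist rate = 2 × 60 MHz = 120 MHz.

120 MHz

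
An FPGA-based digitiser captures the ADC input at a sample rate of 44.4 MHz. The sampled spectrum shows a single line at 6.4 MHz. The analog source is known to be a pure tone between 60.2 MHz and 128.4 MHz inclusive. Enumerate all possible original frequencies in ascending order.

Frequencies that alias to 6.4 MHz are k·fs ± 6.4 MHz for integer k ≥ 0.
k=0: 6.4 MHz.
k=1: 38 MHz, 50.8 MHz.
k=2: 82.4 MHz, 95.2 MHz.
k=3: 126.8 MHz, 139.6 MHz.
k=4: 171.2 MHz, 184 MHz.
Within [60.2 MHz, 128.4 MHz]: 82.4 MHz, 95.2 MHz, 126.8 MHz.

82.4 MHz, 95.2 MHz, 126.8 MHz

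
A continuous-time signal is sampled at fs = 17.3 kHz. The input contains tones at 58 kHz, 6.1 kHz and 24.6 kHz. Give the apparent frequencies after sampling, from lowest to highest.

fs/2 = 8.65 kHz.
58 kHz mod fs = 6.1 kHz.
6.1 kHz ≤ fs/2 = 8.65 kHz, appears at 6.1 kHz.
6.1 kHz ≤ fs/2 = 8.65 kHz, passes unchanged.
24.6 kHz mod fs = 7.3 kHz.
7.3 kHz ≤ fs/2 = 8.65 kHz, appears at 7.3 kHz.
Distinct values: {6.1 kHz, 7.3 kHz}.

6.1 kHz, 7.3 kHz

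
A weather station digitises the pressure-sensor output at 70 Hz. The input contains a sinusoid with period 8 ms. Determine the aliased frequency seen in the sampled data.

15 Hz

T = 8 ms → f = 1/T = 125 Hz.
125 Hz mod fs = 55 Hz.
55 Hz > fs/2 = 35 Hz, folds to fs − 55 Hz = 15 Hz.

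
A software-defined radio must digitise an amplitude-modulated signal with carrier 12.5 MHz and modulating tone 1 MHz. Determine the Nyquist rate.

27 MHz

AM sidebands sit at fc ± fm = 11.5 MHz and 13.5 MHz.
Highest-frequency component: 13.5 MHz.
Nyquist rate = 2 × 13.5 MHz = 27 MHz.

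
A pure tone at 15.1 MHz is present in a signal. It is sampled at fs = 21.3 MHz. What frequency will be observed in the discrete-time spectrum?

15.1 MHz > fs/2 = 10.65 MHz, folds to fs − 15.1 MHz = 6.2 MHz.

6.2 MHz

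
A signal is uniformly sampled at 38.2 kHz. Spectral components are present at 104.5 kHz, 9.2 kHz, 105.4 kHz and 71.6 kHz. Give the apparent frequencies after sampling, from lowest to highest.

fs/2 = 19.1 kHz.
104.5 kHz mod fs = 28.1 kHz.
28.1 kHz > fs/2 = 19.1 kHz, folds to fs − 28.1 kHz = 10.1 kHz.
9.2 kHz ≤ fs/2 = 19.1 kHz, passes unchanged.
105.4 kHz mod fs = 29 kHz.
29 kHz > fs/2 = 19.1 kHz, folds to fs − 29 kHz = 9.2 kHz.
71.6 kHz mod fs = 33.4 kHz.
33.4 kHz > fs/2 = 19.1 kHz, folds to fs − 33.4 kHz = 4.8 kHz.
Distinct values: {4.8 kHz, 9.2 kHz, 10.1 kHz}.

4.8 kHz, 9.2 kHz, 10.1 kHz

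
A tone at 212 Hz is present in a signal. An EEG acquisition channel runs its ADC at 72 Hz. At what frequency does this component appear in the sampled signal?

212 Hz mod fs = 68 Hz.
68 Hz > fs/2 = 36 Hz, folds to fs − 68 Hz = 4 Hz.

4 Hz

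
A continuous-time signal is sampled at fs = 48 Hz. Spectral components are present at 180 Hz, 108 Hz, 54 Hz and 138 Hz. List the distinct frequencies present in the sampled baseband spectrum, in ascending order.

fs/2 = 24 Hz.
180 Hz mod fs = 36 Hz.
36 Hz > fs/2 = 24 Hz, folds to fs − 36 Hz = 12 Hz.
108 Hz mod fs = 12 Hz.
12 Hz ≤ fs/2 = 24 Hz, appears at 12 Hz.
54 Hz mod fs = 6 Hz.
6 Hz ≤ fs/2 = 24 Hz, appears at 6 Hz.
138 Hz mod fs = 42 Hz.
42 Hz > fs/2 = 24 Hz, folds to fs − 42 Hz = 6 Hz.
Distinct values: {6 Hz, 12 Hz}.

6 Hz, 12 Hz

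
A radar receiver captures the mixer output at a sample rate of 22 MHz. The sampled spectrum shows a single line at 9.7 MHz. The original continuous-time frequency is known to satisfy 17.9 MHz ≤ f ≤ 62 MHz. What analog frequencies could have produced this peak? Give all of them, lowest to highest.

Frequencies that alias to 9.7 MHz are k·fs ± 9.7 MHz for integer k ≥ 0.
k=0: 9.7 MHz.
k=1: 12.3 MHz, 31.7 MHz.
k=2: 34.3 MHz, 53.7 MHz.
k=3: 56.3 MHz, 75.7 MHz.
k=4: 78.3 MHz, 97.7 MHz.
Within [17.9 MHz, 62 MHz]: 31.7 MHz, 34.3 MHz, 53.7 MHz, 56.3 MHz.

31.7 MHz, 34.3 MHz, 53.7 MHz, 56.3 MHz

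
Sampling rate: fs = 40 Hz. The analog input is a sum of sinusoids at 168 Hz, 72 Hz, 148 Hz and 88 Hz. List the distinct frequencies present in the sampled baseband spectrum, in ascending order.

8 Hz, 12 Hz

fs/2 = 20 Hz.
168 Hz mod fs = 8 Hz.
8 Hz ≤ fs/2 = 20 Hz, appears at 8 Hz.
72 Hz mod fs = 32 Hz.
32 Hz > fs/2 = 20 Hz, folds to fs − 32 Hz = 8 Hz.
148 Hz mod fs = 28 Hz.
28 Hz > fs/2 = 20 Hz, folds to fs − 28 Hz = 12 Hz.
88 Hz mod fs = 8 Hz.
8 Hz ≤ fs/2 = 20 Hz, appears at 8 Hz.
Distinct values: {8 Hz, 12 Hz}.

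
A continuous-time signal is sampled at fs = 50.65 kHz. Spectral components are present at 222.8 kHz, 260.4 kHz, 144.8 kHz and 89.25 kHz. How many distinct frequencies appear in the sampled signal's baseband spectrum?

fs/2 = 25.325 kHz.
222.8 kHz mod fs = 20.2 kHz.
20.2 kHz ≤ fs/2 = 25.325 kHz, appears at 20.2 kHz.
260.4 kHz mod fs = 7.15 kHz.
7.15 kHz ≤ fs/2 = 25.325 kHz, appears at 7.15 kHz.
144.8 kHz mod fs = 43.5 kHz.
43.5 kHz > fs/2 = 25.325 kHz, folds to fs − 43.5 kHz = 7.15 kHz.
89.25 kHz mod fs = 38.6 kHz.
38.6 kHz > fs/2 = 25.325 kHz, folds to fs − 38.6 kHz = 12.05 kHz.
Distinct values: {7.15 kHz, 12.05 kHz, 20.2 kHz} → 3.

3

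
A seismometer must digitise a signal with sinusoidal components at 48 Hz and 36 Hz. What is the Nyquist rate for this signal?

96 Hz

Highest-frequency component: 48 Hz.
Nyquist rate = 2 × 48 Hz = 96 Hz.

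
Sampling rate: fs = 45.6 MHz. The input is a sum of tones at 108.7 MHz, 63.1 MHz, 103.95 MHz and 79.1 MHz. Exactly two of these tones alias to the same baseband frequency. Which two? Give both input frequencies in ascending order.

63.1 MHz, 108.7 MHz

fs/2 = 22.8 MHz.
108.7 MHz mod fs = 17.5 MHz.
17.5 MHz ≤ fs/2 = 22.8 MHz, appears at 17.5 MHz.
63.1 MHz mod fs = 17.5 MHz.
17.5 MHz ≤ fs/2 = 22.8 MHz, appears at 17.5 MHz.
103.95 MHz mod fs = 12.75 MHz.
12.75 MHz ≤ fs/2 = 22.8 MHz, appears at 12.75 MHz.
79.1 MHz mod fs = 33.5 MHz.
33.5 MHz > fs/2 = 22.8 MHz, folds to fs − 33.5 MHz = 12.1 MHz.
63.1 MHz and 108.7 MHz both map to 17.5 MHz.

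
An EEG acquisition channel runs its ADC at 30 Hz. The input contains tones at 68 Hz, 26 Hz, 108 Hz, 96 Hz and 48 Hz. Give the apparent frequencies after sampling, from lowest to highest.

4 Hz, 6 Hz, 8 Hz, 12 Hz

fs/2 = 15 Hz.
68 Hz mod fs = 8 Hz.
8 Hz ≤ fs/2 = 15 Hz, appears at 8 Hz.
26 Hz > fs/2 = 15 Hz, folds to fs − 26 Hz = 4 Hz.
108 Hz mod fs = 18 Hz.
18 Hz > fs/2 = 15 Hz, folds to fs − 18 Hz = 12 Hz.
96 Hz mod fs = 6 Hz.
6 Hz ≤ fs/2 = 15 Hz, appears at 6 Hz.
48 Hz mod fs = 18 Hz.
18 Hz > fs/2 = 15 Hz, folds to fs − 18 Hz = 12 Hz.
Distinct values: {4 Hz, 6 Hz, 8 Hz, 12 Hz}.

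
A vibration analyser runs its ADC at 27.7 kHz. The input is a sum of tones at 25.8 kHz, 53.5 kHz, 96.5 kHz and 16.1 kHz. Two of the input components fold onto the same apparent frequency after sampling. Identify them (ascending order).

25.8 kHz, 53.5 kHz

fs/2 = 13.85 kHz.
25.8 kHz > fs/2 = 13.85 kHz, folds to fs − 25.8 kHz = 1.9 kHz.
53.5 kHz mod fs = 25.8 kHz.
25.8 kHz > fs/2 = 13.85 kHz, folds to fs − 25.8 kHz = 1.9 kHz.
96.5 kHz mod fs = 13.4 kHz.
13.4 kHz ≤ fs/2 = 13.85 kHz, appears at 13.4 kHz.
16.1 kHz > fs/2 = 13.85 kHz, folds to fs − 16.1 kHz = 11.6 kHz.
25.8 kHz and 53.5 kHz both map to 1.9 kHz.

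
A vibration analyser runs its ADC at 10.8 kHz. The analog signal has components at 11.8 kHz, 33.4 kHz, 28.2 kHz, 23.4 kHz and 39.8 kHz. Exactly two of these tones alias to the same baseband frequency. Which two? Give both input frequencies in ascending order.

fs/2 = 5.4 kHz.
11.8 kHz mod fs = 1 kHz.
1 kHz ≤ fs/2 = 5.4 kHz, appears at 1 kHz.
33.4 kHz mod fs = 1 kHz.
1 kHz ≤ fs/2 = 5.4 kHz, appears at 1 kHz.
28.2 kHz mod fs = 6.6 kHz.
6.6 kHz > fs/2 = 5.4 kHz, folds to fs − 6.6 kHz = 4.2 kHz.
23.4 kHz mod fs = 1.8 kHz.
1.8 kHz ≤ fs/2 = 5.4 kHz, appears at 1.8 kHz.
39.8 kHz mod fs = 7.4 kHz.
7.4 kHz > fs/2 = 5.4 kHz, folds to fs − 7.4 kHz = 3.4 kHz.
11.8 kHz and 33.4 kHz both map to 1 kHz.

11.8 kHz, 33.4 kHz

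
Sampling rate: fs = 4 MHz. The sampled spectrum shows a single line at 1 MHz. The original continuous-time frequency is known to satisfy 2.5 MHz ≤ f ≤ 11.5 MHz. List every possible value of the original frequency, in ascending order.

3 MHz, 5 MHz, 7 MHz, 9 MHz, 11 MHz

Frequencies that alias to 1 MHz are k·fs ± 1 MHz for integer k ≥ 0.
k=0: 1 MHz.
k=1: 3 MHz, 5 MHz.
k=2: 7 MHz, 9 MHz.
k=3: 11 MHz, 13 MHz.
k=4: 15 MHz, 17 MHz.
Within [2.5 MHz, 11.5 MHz]: 3 MHz, 5 MHz, 7 MHz, 9 MHz, 11 MHz.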